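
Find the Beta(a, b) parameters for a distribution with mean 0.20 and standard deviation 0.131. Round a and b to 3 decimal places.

σ² = 0.131² = 0.017161.
With s = a+b, Var = μ(1−μ)/(s+1), so s+1 = (0.20×0.80)/0.017161 = 9.3235 and s = 8.3235.
a = μs = 1.665, b = (1−μ)s = 6.659.

a = 1.665, b = 6.659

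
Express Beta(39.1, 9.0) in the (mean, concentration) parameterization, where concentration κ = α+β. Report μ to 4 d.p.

μ = 0.8129, κ = 48.1

κ = α+β = 39.1+9.0 = 48.1; μ = α/κ = 39.1/48.1 = 0.8129.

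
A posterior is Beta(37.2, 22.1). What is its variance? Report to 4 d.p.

0.0039

μ = 37.2/59.3 = 0.627319; Var = μ(1−μ)/(α+β+1) = 0.2337899/60.3 = 0.0039.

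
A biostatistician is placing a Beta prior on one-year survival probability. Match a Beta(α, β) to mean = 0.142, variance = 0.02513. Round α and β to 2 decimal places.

α = 0.55, β = 3.30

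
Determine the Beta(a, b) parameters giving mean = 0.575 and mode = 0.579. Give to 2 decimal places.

With s = a+b: μ = a/s and mode = (a−1)/(s−2). Eliminating a = μs,
μs − 1 = m(s−2) ⇒ s(μ−m) = 1−2m ⇒ s = -0.158/-0.004 = 39.5000.
So a = μs = 22.71, b = (1−μ)s = 16.79.

a = 22.71, b = 16.79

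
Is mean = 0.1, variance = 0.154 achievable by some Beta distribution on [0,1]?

For any Beta, Var(X) < E[X]·(1−E[X]).
Here μ(1−μ) = 0.1×0.9 = 0.09, and 0.154 ≥ 0.09.

No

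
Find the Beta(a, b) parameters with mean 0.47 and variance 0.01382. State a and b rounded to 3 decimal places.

a = 8.002, b = 9.023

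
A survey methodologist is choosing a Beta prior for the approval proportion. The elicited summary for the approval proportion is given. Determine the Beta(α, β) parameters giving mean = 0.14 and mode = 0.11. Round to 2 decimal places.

α = 3.64, β = 22.36

Let s = α+β. Mean gives α = μs = 0.14s; mode gives (α−1)/(s−2) = 0.11.
Substituting: 0.14s − 1 = 0.11(s−2) = 0.11s − 0.22, so 0.03s = 0.78 and s = 26.0000.
Then α = 0.14×26.0000 = 3.64 and β = s−α = 22.36.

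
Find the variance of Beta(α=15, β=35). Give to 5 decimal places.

0.00412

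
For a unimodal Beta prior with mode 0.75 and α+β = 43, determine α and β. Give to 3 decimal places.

α = 31.750, β = 11.250

Since the density peak of Beta(α,β) is at (α−1)/(α+β−2),
α = 1 + 0.75(43−2) = 31.750 and β = 43 − 31.750 = 11.250.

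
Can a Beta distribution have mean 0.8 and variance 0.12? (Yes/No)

A Beta with mean μ has variance μ(1−μ)/(α+β+1) < μ(1−μ).
Here μ(1−μ) = 0.8×0.2 = 0.16, and 0.12 < 0.16.

Yes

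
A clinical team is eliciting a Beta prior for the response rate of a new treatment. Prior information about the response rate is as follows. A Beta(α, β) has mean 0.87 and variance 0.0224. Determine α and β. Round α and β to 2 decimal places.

α = 3.52, β = 0.53

Let s = α+β. The Beta variance is μ(1−μ)/(s+1).
So s+1 = μ(1−μ)/σ² = (0.87×0.13)/0.0224 = 0.1131/0.0224 = 5.0491, giving s = 4.0491.
Then α = μs = 0.87×4.0491 = 3.52 and β = (1−μ)s = 0.13×4.0491 = 0.53.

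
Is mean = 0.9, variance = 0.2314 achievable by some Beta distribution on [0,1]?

For any Beta, Var(X) < E[X]·(1−E[X]).
Here μ(1−μ) = 0.9×0.1 = 0.09, and 0.2314 ≥ 0.09.

No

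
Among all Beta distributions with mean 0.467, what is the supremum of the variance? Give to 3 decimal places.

For fixed mean μ the Beta variance is μ(1−μ)/(α+β+1), increasing as α+β decreases.
Its least upper bound (not attained) is μ(1−μ) = 0.467·0.533 = 0.249.

0.249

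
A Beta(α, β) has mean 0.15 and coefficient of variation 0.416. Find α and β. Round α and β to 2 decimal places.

α = 4.76, β = 26.98

Var = (CV·μ)² = (0.416×0.15)² = 0.003894.
α+β = μ(1−μ)/Var − 1 = 0.1275/0.003894 − 1 = 31.7447.
Thus α = 0.15·31.7447 = 4.76 and β = 0.85·31.7447 = 26.98.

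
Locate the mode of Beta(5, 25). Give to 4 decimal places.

0.1429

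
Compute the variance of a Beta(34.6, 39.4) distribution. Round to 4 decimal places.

0.0033

α+β = 74.0 and αβ = 1363.24, so Var = αβ/[(α+β)²(α+β+1)] = 1363.24/410700.000 = 0.0033.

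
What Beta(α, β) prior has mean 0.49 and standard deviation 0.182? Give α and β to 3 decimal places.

σ² = 0.182² = 0.033124.
With s = α+β, Var = μ(1−μ)/(s+1), so s+1 = (0.49×0.51)/0.033124 = 7.5444 and s = 6.5444.
α = μs = 3.207, β = (1−μ)s = 3.338.

α = 3.207, β = 3.338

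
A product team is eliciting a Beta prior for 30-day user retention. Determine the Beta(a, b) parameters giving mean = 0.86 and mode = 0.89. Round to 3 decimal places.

a = 22.360, b = 3.640

Let s = a+b. Mean gives a = μs = 0.86s; mode gives (a−1)/(s−2) = 0.89.
Substituting: 0.86s − 1 = 0.89(s−2) = 0.89s − 1.78, so -0.03s = -0.78 and s = 26.0000.
Then a = 0.86×26.0000 = 22.360 and b = s−a = 3.640.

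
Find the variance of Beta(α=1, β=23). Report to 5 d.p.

Var = αβ/[(α+β)²(α+β+1)] = (1×23)/(24²×25) = 23/14400 = 0.00160.

0.00160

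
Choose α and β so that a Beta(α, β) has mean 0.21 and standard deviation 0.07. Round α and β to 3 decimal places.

α = 6.900, β = 25.957

Variance = 0.07² = 0.0049. The moment-matching identity α+β = μ(1−μ)/Var − 1 gives
α+β = 0.1659/0.0049 − 1 = 32.8571, so α = μ·32.8571 = 6.900 and β = (1−μ)·32.8571 = 25.957.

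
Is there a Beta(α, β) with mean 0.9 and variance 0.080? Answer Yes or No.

The Beta variance bound is σ² < μ(1−μ).
Here μ(1−μ) = 0.9×0.1 = 0.09, and 0.080 < 0.09.

Yes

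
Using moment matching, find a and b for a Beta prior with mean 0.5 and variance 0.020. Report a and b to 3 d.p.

a = 5.750, b = 5.750

Write ν = a+b; then a = μν and Var = μ(1−μ)/(ν+1).
ν = μ(1−μ)/Var − 1 = 0.25/0.020 − 1 = 11.5000.
a = 0.5·11.5000 = 5.750, b = 0.5·11.5000 = 5.750.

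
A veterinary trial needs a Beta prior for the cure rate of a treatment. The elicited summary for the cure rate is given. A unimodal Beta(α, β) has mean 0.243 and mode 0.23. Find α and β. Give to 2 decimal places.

α = 10.09, β = 31.44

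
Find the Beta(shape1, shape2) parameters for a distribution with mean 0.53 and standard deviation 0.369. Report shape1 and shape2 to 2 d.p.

shape1 = 0.44, shape2 = 0.39

σ² = 0.369² = 0.136161.
With s = shape1+shape2, Var = μ(1−μ)/(s+1), so s+1 = (0.53×0.47)/0.136161 = 1.8295 and s = 0.8295.
shape1 = μs = 0.44, shape2 = (1−μ)s = 0.39.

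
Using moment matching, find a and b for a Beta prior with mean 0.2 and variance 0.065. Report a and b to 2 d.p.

Let s = a+b. The Beta variance is μ(1−μ)/(s+1).
So s+1 = μ(1−μ)/σ² = (0.2×0.8)/0.065 = 0.16/0.065 = 2.4615, giving s = 1.4615.
Then a = μs = 0.2×1.4615 = 0.29 and b = (1−μ)s = 0.8×1.4615 = 1.17.

a = 0.29, b = 1.17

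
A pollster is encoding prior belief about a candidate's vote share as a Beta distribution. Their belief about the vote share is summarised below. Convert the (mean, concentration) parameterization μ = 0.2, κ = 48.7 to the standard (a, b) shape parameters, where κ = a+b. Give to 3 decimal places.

a = 9.740, b = 38.960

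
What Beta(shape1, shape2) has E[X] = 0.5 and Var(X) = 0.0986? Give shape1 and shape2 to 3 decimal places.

By moment matching, shape1+shape2 = μ(1−μ)/σ² − 1 = (0.5·0.5)/0.0986 − 1 = 2.5355 − 1 = 1.5355.
Since shape1/(shape1+shape2) = μ, shape1 = 0.5·1.5355 = 0.768 and shape2 = 0.5·1.5355 = 0.768.

shape1 = 0.768, shape2 = 0.768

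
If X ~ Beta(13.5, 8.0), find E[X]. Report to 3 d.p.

0.628

The Beta mean is α/(α+β) = 13.5/(13.5+8.0) = 0.628.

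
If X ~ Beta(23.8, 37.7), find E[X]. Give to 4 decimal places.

0.3870

The Beta mean is α/(α+β) = 23.8/(23.8+37.7) = 0.3870.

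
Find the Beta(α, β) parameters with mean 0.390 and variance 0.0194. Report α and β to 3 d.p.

α = 4.393, β = 6.870

Let s = α+β. The Beta variance is μ(1−μ)/(s+1).
So s+1 = μ(1−μ)/σ² = (0.390×0.610)/0.0194 = 0.237900/0.0194 = 12.2629, giving s = 11.2629.
Then α = μs = 0.390×11.2629 = 4.393 and β = (1−μ)s = 0.610×11.2629 = 6.870.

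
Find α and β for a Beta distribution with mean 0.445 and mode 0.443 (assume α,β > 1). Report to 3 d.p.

Let s = α+β. Mean gives α = μs = 0.445s; mode gives (α−1)/(s−2) = 0.443.
Substituting: 0.445s − 1 = 0.443(s−2) = 0.443s − 0.886, so 0.002s = 0.114 and s = 57.0000.
Then α = 0.445×57.0000 = 25.365 and β = s−α = 31.635.

α = 25.365, β = 31.635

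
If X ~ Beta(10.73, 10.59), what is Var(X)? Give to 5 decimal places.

μ = 10.73/21.32 = 0.503283; Var = μ(1−μ)/(α+β+1) = 0.2499892/22.32 = 0.01120.

0.01120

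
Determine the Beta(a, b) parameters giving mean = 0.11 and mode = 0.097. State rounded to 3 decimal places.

a = 6.820, b = 55.180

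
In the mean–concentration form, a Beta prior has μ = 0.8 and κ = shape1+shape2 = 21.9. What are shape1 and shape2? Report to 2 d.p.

shape1 = 17.52, shape2 = 4.38

Split κ in proportion μ : (1−μ): shape1 = 0.8·21.9 = 17.52, shape2 = 21.9 − 17.52 = 4.38.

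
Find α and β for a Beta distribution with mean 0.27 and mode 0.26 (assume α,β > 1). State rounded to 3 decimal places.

Let s = α+β. Mean gives α = μs = 0.27s; mode gives (α−1)/(s−2) = 0.26.
Substituting: 0.27s − 1 = 0.26(s−2) = 0.26s − 0.52, so 0.01s = 0.48 and s = 48.0000.
Then α = 0.27×48.0000 = 12.960 and β = s−α = 35.040.

α = 12.960, β = 35.040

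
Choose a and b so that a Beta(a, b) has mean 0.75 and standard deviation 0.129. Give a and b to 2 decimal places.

First σ² = 0.016641. Setting a = μn, b = (1−μ)n with n = a+b,
μ(1−μ)/(n+1) = 0.016641 ⇒ n+1 = 0.1875/0.016641 = 11.2674 ⇒ n = 10.2674.
Hence a = 0.75×10.2674 = 7.70, b = 0.25×10.2674 = 2.57.

a = 7.70, b = 2.57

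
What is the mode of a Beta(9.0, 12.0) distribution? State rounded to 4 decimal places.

The density x^(α−1)(1−x)^(β−1) is maximised at (α−1)/(α+β−2) = 8.0/19.0 = 0.4211.

0.4211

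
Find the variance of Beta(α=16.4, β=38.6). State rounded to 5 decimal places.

0.00374

μ = 16.4/55.0 = 0.298182; Var = μ(1−μ)/(α+β+1) = 0.2092694/56.0 = 0.00374.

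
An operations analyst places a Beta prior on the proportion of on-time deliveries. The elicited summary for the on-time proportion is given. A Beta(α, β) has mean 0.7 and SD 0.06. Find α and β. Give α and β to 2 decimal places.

α = 40.13, β = 17.20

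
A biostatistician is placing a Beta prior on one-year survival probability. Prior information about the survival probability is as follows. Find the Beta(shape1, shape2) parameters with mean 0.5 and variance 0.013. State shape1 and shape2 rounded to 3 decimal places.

Let s = shape1+shape2. The Beta variance is μ(1−μ)/(s+1).
So s+1 = μ(1−μ)/σ² = (0.5×0.5)/0.013 = 0.25/0.013 = 19.2308, giving s = 18.2308.
Then shape1 = μs = 0.5×18.2308 = 9.115 and shape2 = (1−μ)s = 0.5×18.2308 = 9.115.

shape1 = 9.115, shape2 = 9.115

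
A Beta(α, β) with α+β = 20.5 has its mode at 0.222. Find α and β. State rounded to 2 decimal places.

Mode = (α−1)/(κ−2) with κ = α+β, so α−1 = 0.222·18.5 = 4.11.
α = 5.11; β = κ − α = 15.39.

α = 5.11, β = 15.39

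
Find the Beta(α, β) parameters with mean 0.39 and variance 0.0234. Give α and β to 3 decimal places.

α = 3.575, β = 5.592

Write ν = α+β; then α = μν and Var = μ(1−μ)/(ν+1).
ν = μ(1−μ)/Var − 1 = 0.2379/0.0234 − 1 = 9.1667.
α = 0.39·9.1667 = 3.575, β = 0.61·9.1667 = 5.592.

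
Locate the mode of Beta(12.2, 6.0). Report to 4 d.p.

0.6914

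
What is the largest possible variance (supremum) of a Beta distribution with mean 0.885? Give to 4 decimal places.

0.1018

Var = μ(1−μ)/(α+β+1), which approaches μ(1−μ) as α+β → 0.
So the supremum is μ(1−μ) = 0.885×0.115 = 0.1018.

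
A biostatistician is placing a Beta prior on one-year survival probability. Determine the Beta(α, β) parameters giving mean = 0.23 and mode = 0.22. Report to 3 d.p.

α = 12.880, β = 43.120

Let s = α+β. Mean gives α = μs = 0.23s; mode gives (α−1)/(s−2) = 0.22.
Substituting: 0.23s − 1 = 0.22(s−2) = 0.22s − 0.44, so 0.01s = 0.56 and s = 56.0000.
Then α = 0.23×56.0000 = 12.880 and β = s−α = 43.120.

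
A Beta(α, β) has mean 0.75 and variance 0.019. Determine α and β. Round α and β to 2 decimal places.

By moment matching, α+β = μ(1−μ)/σ² − 1 = (0.75·0.25)/0.019 − 1 = 9.8684 − 1 = 8.8684.
Since α/(α+β) = μ, α = 0.75·8.8684 = 6.65 and β = 0.25·8.8684 = 2.22.

α = 6.65, β = 2.22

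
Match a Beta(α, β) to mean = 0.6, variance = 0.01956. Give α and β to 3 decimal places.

By moment matching, α+β = μ(1−μ)/σ² − 1 = (0.6·0.4)/0.01956 − 1 = 12.2699 − 1 = 11.2699.
Since α/(α+β) = μ, α = 0.6·11.2699 = 6.762 and β = 0.4·11.2699 = 4.508.

α = 6.762, β = 4.508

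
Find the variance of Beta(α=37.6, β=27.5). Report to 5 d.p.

μ = 37.6/65.1 = 0.577573; Var = μ(1−μ)/(α+β+1) = 0.2439824/66.1 = 0.00369.

0.00369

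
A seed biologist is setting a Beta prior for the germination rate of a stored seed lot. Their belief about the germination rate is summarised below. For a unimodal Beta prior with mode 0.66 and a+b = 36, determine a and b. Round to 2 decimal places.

For a,b>1 the mode is (a−1)/(a+b−2), so a = mode·(κ−2)+1 = 0.66×34+1 = 23.44.
And b = (1−mode)·(κ−2)+1 = 0.34×34+1 = 12.56.

a = 23.44, b = 12.56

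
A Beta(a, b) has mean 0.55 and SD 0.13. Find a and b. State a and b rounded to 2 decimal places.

σ² = 0.13² = 0.0169.
With s = a+b, Var = μ(1−μ)/(s+1), so s+1 = (0.55×0.45)/0.0169 = 14.6450 and s = 13.6450.
a = μs = 7.50, b = (1−μ)s = 6.14.

a = 7.50, b = 6.14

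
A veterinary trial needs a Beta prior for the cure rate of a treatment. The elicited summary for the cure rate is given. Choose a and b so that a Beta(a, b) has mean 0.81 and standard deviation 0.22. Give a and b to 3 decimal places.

a = 1.766, b = 0.414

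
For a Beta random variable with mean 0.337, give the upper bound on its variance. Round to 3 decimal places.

0.223

For fixed mean μ the Beta variance is μ(1−μ)/(α+β+1), increasing as α+β decreases.
Its least upper bound (not attained) is μ(1−μ) = 0.337·0.663 = 0.223.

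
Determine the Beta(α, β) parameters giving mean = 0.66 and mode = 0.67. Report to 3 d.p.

Let s = α+β. Mean gives α = μs = 0.66s; mode gives (α−1)/(s−2) = 0.67.
Substituting: 0.66s − 1 = 0.67(s−2) = 0.67s − 1.34, so -0.01s = -0.34 and s = 34.0000.
Then α = 0.66×34.0000 = 22.440 and β = s−α = 11.560.

α = 22.440, β = 11.560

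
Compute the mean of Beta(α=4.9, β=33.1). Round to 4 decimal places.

E[X] = α/(α+β) = 4.9/38.0 = 0.1289.

0.1289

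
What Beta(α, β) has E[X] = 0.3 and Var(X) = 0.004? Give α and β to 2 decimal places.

Let s = α+β. The Beta variance is μ(1−μ)/(s+1).
So s+1 = μ(1−μ)/σ² = (0.3×0.7)/0.004 = 0.21/0.004 = 52.5000, giving s = 51.5000.
Then α = μs = 0.3×51.5000 = 15.45 and β = (1−μ)s = 0.7×51.5000 = 36.05.

α = 15.45, β = 36.05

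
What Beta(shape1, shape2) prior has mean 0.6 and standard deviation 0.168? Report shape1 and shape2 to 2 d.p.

shape1 = 4.50, shape2 = 3.00

Variance = 0.168² = 0.028224. The moment-matching identity shape1+shape2 = μ(1−μ)/Var − 1 gives
shape1+shape2 = 0.24/0.028224 − 1 = 7.5034, so shape1 = μ·7.5034 = 4.50 and shape2 = (1−μ)·7.5034 = 3.00.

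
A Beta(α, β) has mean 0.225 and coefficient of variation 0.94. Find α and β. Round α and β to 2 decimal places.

α = 0.65, β = 2.25

Var = (CV·μ)² = (0.94×0.225)² = 0.044732.
α+β = μ(1−μ)/Var − 1 = 0.174375/0.044732 − 1 = 2.8982.
Thus α = 0.225·2.8982 = 0.65 and β = 0.775·2.8982 = 2.25.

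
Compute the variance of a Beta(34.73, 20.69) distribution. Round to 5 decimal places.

Var = αβ/[(α+β)²(α+β+1)] = (34.73×20.69)/(55.42²×56.42) = 718.5637/173287.056488 = 0.00415.

0.00415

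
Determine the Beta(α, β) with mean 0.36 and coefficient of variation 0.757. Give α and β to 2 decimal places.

σ = CV·μ = 0.757×0.36 = 0.27252, so σ² = 0.074267.
s+1 = μ(1−μ)/σ² = 0.2304/0.074267 = 3.1023, so s = α+β = 2.1023.
α = μs = 0.76, β = (1−μ)s = 1.35.

α = 0.76, β = 1.35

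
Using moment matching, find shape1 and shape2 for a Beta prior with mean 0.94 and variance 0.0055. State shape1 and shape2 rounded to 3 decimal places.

shape1 = 8.699, shape2 = 0.555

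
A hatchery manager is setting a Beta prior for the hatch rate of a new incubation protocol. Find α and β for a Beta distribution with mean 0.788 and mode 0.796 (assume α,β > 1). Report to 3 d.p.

α = 58.312, β = 15.688

With s = α+β: μ = α/s and mode = (α−1)/(s−2). Eliminating α = μs,
μs − 1 = m(s−2) ⇒ s(μ−m) = 1−2m ⇒ s = -0.592/-0.008 = 74.0000.
So α = μs = 58.312, β = (1−μ)s = 15.688.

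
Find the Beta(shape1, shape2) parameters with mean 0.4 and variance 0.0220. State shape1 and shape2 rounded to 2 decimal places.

shape1 = 3.96, shape2 = 5.95

By moment matching, shape1+shape2 = μ(1−μ)/σ² − 1 = (0.4·0.6)/0.0220 − 1 = 10.9091 − 1 = 9.9091.
Since shape1/(shape1+shape2) = μ, shape1 = 0.4·9.9091 = 3.96 and shape2 = 0.6·9.9091 = 5.95.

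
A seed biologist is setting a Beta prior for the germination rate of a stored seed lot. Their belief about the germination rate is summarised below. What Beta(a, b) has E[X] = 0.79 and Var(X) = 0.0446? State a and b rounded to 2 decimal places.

a = 2.15, b = 0.57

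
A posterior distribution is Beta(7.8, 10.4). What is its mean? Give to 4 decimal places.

0.4286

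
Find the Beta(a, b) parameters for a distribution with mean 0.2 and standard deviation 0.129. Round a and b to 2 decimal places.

a = 1.72, b = 6.89

σ² = 0.129² = 0.016641.
With s = a+b, Var = μ(1−μ)/(s+1), so s+1 = (0.2×0.8)/0.016641 = 9.6148 and s = 8.6148.
a = μs = 1.72, b = (1−μ)s = 6.89.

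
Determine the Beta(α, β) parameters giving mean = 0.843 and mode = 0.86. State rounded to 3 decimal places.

α = 35.704, β = 6.649

Let s = α+β. Mean gives α = μs = 0.843s; mode gives (α−1)/(s−2) = 0.86.
Substituting: 0.843s − 1 = 0.86(s−2) = 0.86s − 1.72, so -0.017s = -0.72 and s = 42.3529.
Then α = 0.843×42.3529 = 35.704 and β = s−α = 6.649.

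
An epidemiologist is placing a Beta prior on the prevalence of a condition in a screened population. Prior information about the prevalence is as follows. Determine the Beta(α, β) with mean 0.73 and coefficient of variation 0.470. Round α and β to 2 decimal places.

σ = CV·μ = 0.470×0.73 = 0.34310, so σ² = 0.117718.
s+1 = μ(1−μ)/σ² = 0.1971/0.117718 = 1.6743, so s = α+β = 0.6743.
α = μs = 0.49, β = (1−μ)s = 0.18.

α = 0.49, β = 0.18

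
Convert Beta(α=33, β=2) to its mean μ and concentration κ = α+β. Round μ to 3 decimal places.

μ = 0.943, κ = 35

κ = α+β = 33+2 = 35; μ = α/κ = 33/35 = 0.943.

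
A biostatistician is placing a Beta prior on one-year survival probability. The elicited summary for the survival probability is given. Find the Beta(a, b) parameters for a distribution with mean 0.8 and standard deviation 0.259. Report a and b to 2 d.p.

a = 1.11, b = 0.28

First σ² = 0.067081. Setting a = μn, b = (1−μ)n with n = a+b,
μ(1−μ)/(n+1) = 0.067081 ⇒ n+1 = 0.16/0.067081 = 2.3852 ⇒ n = 1.3852.
Hence a = 0.8×1.3852 = 1.11, b = 0.2×1.3852 = 0.28.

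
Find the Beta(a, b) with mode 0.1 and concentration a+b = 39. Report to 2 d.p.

a = 4.70, b = 34.30

For a,b>1 the mode is (a−1)/(a+b−2), so a = mode·(κ−2)+1 = 0.1×37+1 = 4.70.
And b = (1−mode)·(κ−2)+1 = 0.9×37+1 = 34.30.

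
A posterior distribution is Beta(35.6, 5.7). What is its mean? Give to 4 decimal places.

E[X] = α/(α+β) = 35.6/41.3 = 0.8620.

0.8620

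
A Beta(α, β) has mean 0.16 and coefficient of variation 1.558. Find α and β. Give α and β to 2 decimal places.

α = 0.19, β = 0.98

σ = CV·μ = 1.558×0.16 = 0.24928, so σ² = 0.062141.
s+1 = μ(1−μ)/σ² = 0.1344/0.062141 = 2.1628, so s = α+β = 1.1628.
α = μs = 0.19, β = (1−μ)s = 0.98.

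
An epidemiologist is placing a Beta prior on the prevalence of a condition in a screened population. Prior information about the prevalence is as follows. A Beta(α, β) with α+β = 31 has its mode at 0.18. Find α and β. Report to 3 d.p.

Mode = (α−1)/(κ−2) with κ = α+β, so α−1 = 0.18·29 = 5.220.
α = 6.220; β = κ − α = 24.780.

α = 6.220, β = 24.780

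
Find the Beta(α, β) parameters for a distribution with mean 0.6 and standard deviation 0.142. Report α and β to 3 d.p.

α = 6.541, β = 4.361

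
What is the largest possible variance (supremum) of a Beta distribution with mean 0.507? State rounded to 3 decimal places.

Var = μ(1−μ)/(α+β+1), which approaches μ(1−μ) as α+β → 0.
So the supremum is μ(1−μ) = 0.507×0.493 = 0.250.

0.250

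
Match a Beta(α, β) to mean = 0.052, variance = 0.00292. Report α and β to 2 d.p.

By moment matching, α+β = μ(1−μ)/σ² − 1 = (0.052·0.948)/0.00292 − 1 = 16.8822 − 1 = 15.8822.
Since α/(α+β) = μ, α = 0.052·15.8822 = 0.83 and β = 0.948·15.8822 = 15.06.

α = 0.83, β = 15.06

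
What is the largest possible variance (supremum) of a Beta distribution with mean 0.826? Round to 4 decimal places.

For fixed mean μ the Beta variance is μ(1−μ)/(α+β+1), increasing as α+β decreases.
Its least upper bound (not attained) is μ(1−μ) = 0.826·0.174 = 0.1437.

0.1437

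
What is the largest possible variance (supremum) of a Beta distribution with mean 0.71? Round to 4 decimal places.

0.2059

Var = μ(1−μ)/(α+β+1), which approaches μ(1−μ) as α+β → 0.
So the supremum is μ(1−μ) = 0.71×0.29 = 0.2059.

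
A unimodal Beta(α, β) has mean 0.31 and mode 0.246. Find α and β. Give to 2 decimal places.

α = 2.46, β = 5.48

Let s = α+β. Mean gives α = μs = 0.31s; mode gives (α−1)/(s−2) = 0.246.
Substituting: 0.31s − 1 = 0.246(s−2) = 0.246s − 0.492, so 0.064s = 0.508 and s = 7.9375.
Then α = 0.31×7.9375 = 2.46 and β = s−α = 5.48.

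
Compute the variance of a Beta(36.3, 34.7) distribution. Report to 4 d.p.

0.0035

μ = 36.3/71.0 = 0.511268; Var = μ(1−μ)/(α+β+1) = 0.2498730/72.0 = 0.0035.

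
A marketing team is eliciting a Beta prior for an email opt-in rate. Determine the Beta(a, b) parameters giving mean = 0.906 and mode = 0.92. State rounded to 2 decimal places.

Let s = a+b. Mean gives a = μs = 0.906s; mode gives (a−1)/(s−2) = 0.92.
Substituting: 0.906s − 1 = 0.92(s−2) = 0.92s − 1.84, so -0.014s = -0.84 and s = 60.0000.
Then a = 0.906×60.0000 = 54.36 and b = s−a = 5.64.

a = 54.36, b = 5.64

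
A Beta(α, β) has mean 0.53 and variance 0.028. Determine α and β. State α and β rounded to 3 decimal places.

Write ν = α+β; then α = μν and Var = μ(1−μ)/(ν+1).
ν = μ(1−μ)/Var − 1 = 0.2491/0.028 − 1 = 7.8964.
α = 0.53·7.8964 = 4.185, β = 0.47·7.8964 = 3.711.

α = 4.185, β = 3.711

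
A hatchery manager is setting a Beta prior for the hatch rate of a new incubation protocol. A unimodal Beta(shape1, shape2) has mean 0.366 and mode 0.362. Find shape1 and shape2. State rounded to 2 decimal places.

shape1 = 25.25, shape2 = 43.75

With s = shape1+shape2: μ = shape1/s and mode = (shape1−1)/(s−2). Eliminating shape1 = μs,
μs − 1 = m(s−2) ⇒ s(μ−m) = 1−2m ⇒ s = 0.276/0.004 = 69.0000.
So shape1 = μs = 25.25, shape2 = (1−μ)s = 43.75.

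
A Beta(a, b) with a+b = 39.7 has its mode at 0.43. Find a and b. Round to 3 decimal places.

a = 17.211, b = 22.489

For a,b>1 the mode is (a−1)/(a+b−2), so a = mode·(κ−2)+1 = 0.43×37.7+1 = 17.211.
And b = (1−mode)·(κ−2)+1 = 0.57×37.7+1 = 22.489.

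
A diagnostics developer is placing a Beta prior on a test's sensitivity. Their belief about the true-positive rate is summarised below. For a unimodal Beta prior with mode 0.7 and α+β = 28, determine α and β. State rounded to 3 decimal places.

α = 19.200, β = 8.800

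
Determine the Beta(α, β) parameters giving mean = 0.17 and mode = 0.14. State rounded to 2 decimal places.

With s = α+β: μ = α/s and mode = (α−1)/(s−2). Eliminating α = μs,
μs − 1 = m(s−2) ⇒ s(μ−m) = 1−2m ⇒ s = 0.72/0.03 = 24.0000.
So α = μs = 4.08, β = (1−μ)s = 19.92.

α = 4.08, β = 19.92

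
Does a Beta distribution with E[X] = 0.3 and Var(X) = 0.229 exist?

A Beta with mean μ has variance μ(1−μ)/(α+β+1) < μ(1−μ).
Here μ(1−μ) = 0.3×0.7 = 0.21, and 0.229 ≥ 0.21.

No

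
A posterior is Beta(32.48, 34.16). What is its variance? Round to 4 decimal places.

0.0037

Var = αβ/[(α+β)²(α+β+1)] = (32.48×34.16)/(66.64²×67.64) = 1109.5168/300381.772544 = 0.0037.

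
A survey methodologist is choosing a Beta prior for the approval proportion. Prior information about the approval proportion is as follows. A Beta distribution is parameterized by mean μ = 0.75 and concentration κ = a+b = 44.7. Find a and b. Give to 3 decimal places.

a = 33.525, b = 11.175

a = μκ = 0.75×44.7 = 33.525 and b = (1−μ)κ = 0.25×44.7 = 11.175.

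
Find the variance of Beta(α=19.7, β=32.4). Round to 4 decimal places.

0.0044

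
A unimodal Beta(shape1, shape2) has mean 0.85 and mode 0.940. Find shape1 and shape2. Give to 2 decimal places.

shape1 = 8.31, shape2 = 1.47

With s = shape1+shape2: μ = shape1/s and mode = (shape1−1)/(s−2). Eliminating shape1 = μs,
μs − 1 = m(s−2) ⇒ s(μ−m) = 1−2m ⇒ s = -0.880/-0.090 = 9.7778.
So shape1 = μs = 8.31, shape2 = (1−μ)s = 1.47.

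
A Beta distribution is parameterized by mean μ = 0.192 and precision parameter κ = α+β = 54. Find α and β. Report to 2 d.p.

α = 10.37, β = 43.63

Split κ in proportion μ : (1−μ): α = 0.192·54 = 10.37, β = 54 − 10.37 = 43.63.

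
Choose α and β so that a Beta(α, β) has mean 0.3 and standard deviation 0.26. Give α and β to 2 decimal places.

α = 0.63, β = 1.47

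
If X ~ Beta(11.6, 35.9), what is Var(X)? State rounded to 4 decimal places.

0.0038

Var = αβ/[(α+β)²(α+β+1)] = (11.6×35.9)/(47.5²×48.5) = 416.44/109428.125 = 0.0038.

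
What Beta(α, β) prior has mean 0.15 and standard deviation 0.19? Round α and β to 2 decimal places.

α = 0.38, β = 2.15

σ² = 0.19² = 0.0361.
With s = α+β, Var = μ(1−μ)/(s+1), so s+1 = (0.15×0.85)/0.0361 = 3.5319 and s = 2.5319.
α = μs = 0.38, β = (1−μ)s = 2.15.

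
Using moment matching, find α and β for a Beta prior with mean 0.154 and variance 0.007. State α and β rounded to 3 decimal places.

α = 2.712, β = 14.900

Let s = α+β. The Beta variance is μ(1−μ)/(s+1).
So s+1 = μ(1−μ)/σ² = (0.154×0.846)/0.007 = 0.130284/0.007 = 18.6120, giving s = 17.6120.
Then α = μs = 0.154×17.6120 = 2.712 and β = (1−μ)s = 0.846×17.6120 = 14.900.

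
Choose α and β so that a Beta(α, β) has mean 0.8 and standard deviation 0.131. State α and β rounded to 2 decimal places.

α = 6.66, β = 1.66

Variance = 0.131² = 0.017161. The moment-matching identity α+β = μ(1−μ)/Var − 1 gives
α+β = 0.16/0.017161 − 1 = 8.3235, so α = μ·8.3235 = 6.66 and β = (1−μ)·8.3235 = 1.66.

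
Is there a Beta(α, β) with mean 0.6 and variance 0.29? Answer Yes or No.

For any Beta, Var(X) < E[X]·(1−E[X]).
Here μ(1−μ) = 0.6×0.4 = 0.24, and 0.29 ≥ 0.24.

No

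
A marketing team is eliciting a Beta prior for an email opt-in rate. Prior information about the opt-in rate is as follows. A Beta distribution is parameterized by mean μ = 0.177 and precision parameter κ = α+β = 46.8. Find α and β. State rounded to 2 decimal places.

α = μκ = 0.177×46.8 = 8.28 and β = (1−μ)κ = 0.823×46.8 = 38.52.

α = 8.28, β = 38.52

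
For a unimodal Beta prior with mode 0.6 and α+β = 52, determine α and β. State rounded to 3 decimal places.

Mode = (α−1)/(κ−2) with κ = α+β, so α−1 = 0.6·50 = 30.000.
α = 31.000; β = κ − α = 21.000.

α = 31.000, β = 21.000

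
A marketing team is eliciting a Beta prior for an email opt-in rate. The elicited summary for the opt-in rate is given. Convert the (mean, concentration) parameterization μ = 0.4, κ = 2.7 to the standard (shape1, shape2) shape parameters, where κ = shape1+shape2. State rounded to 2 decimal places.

shape1 = 1.08, shape2 = 1.62

Split κ in proportion μ : (1−μ): shape1 = 0.4·2.7 = 1.08, shape2 = 2.7 − 1.08 = 1.62.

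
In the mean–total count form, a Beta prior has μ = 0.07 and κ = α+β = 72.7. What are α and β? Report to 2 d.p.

α = 5.09, β = 67.61

α = μκ = 0.07×72.7 = 5.09 and β = (1−μ)κ = 0.93×72.7 = 67.61.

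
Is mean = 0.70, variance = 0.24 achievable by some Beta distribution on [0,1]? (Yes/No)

No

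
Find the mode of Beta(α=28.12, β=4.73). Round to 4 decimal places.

0.8791

With α,β > 1, mode = (α−1)/(α+β−2) = 27.12/30.85 = 0.8791.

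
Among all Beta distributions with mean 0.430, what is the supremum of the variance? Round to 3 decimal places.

Var = μ(1−μ)/(α+β+1), which approaches μ(1−μ) as α+β → 0.
So the supremum is μ(1−μ) = 0.430×0.570 = 0.245.

0.245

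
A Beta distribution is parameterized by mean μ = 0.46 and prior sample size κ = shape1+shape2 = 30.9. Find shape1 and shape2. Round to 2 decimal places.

shape1 = 14.21, shape2 = 16.69

shape1 = μκ = 0.46×30.9 = 14.21 and shape2 = (1−μ)κ = 0.54×30.9 = 16.69.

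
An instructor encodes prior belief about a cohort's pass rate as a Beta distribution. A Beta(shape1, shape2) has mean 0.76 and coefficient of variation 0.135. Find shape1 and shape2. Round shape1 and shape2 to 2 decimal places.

Var = (CV·μ)² = (0.135×0.76)² = 0.010527.
shape1+shape2 = μ(1−μ)/Var − 1 = 0.1824/0.010527 − 1 = 16.3273.
Thus shape1 = 0.76·16.3273 = 12.41 and shape2 = 0.24·16.3273 = 3.92.

shape1 = 12.41, shape2 = 3.92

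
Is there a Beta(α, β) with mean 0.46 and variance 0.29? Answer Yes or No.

A Beta with mean μ has variance μ(1−μ)/(α+β+1) < μ(1−μ).
Here μ(1−μ) = 0.46×0.54 = 0.2484, and 0.29 ≥ 0.2484.

No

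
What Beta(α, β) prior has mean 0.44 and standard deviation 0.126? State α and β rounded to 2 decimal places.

α = 6.39, β = 8.13

Variance = 0.126² = 0.015876. The moment-matching identity α+β = μ(1−μ)/Var − 1 gives
α+β = 0.2464/0.015876 − 1 = 14.5203, so α = μ·14.5203 = 6.39 and β = (1−μ)·14.5203 = 8.13.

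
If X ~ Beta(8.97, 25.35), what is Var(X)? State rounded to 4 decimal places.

0.0055

α+β = 34.32 and αβ = 227.3895, so Var = αβ/[(α+β)²(α+β+1)] = 227.3895/41602.099968 = 0.0055.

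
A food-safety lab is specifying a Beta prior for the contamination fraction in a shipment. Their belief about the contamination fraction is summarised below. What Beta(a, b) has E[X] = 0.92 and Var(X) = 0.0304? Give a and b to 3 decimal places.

a = 1.307, b = 0.114

Write ν = a+b; then a = μν and Var = μ(1−μ)/(ν+1).
ν = μ(1−μ)/Var − 1 = 0.0736/0.0304 − 1 = 1.4211.
a = 0.92·1.4211 = 1.307, b = 0.08·1.4211 = 0.114.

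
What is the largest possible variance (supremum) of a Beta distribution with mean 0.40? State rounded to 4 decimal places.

For fixed mean μ the Beta variance is μ(1−μ)/(α+β+1), increasing as α+β decreases.
Its least upper bound (not attained) is μ(1−μ) = 0.40·0.60 = 0.2400.

0.2400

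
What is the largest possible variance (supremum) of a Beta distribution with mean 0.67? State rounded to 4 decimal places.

0.2211

For fixed mean μ the Beta variance is μ(1−μ)/(α+β+1), increasing as α+β decreases.
Its least upper bound (not attained) is μ(1−μ) = 0.67·0.33 = 0.2211.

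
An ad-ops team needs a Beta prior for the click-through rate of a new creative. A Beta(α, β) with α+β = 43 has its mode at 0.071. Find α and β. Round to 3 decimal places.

Since the density peak of Beta(α,β) is at (α−1)/(α+β−2),
α = 1 + 0.071(43−2) = 3.911 and β = 43 − 3.911 = 39.089.

α = 3.911, β = 39.089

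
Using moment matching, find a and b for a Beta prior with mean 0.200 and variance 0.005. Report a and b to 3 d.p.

Let s = a+b. The Beta variance is μ(1−μ)/(s+1).
So s+1 = μ(1−μ)/σ² = (0.200×0.800)/0.005 = 0.160000/0.005 = 32.0000, giving s = 31.0000.
Then a = μs = 0.200×31.0000 = 6.200 and b = (1−μ)s = 0.800×31.0000 = 24.800.

a = 6.200, b = 24.800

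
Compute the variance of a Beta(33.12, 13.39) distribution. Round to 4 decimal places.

0.0043

α+β = 46.51 and αβ = 443.4768, so Var = αβ/[(α+β)²(α+β+1)] = 443.4768/102772.686551 = 0.0043.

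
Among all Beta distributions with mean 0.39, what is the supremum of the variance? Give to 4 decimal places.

0.2379

Var = μ(1−μ)/(α+β+1), which approaches μ(1−μ) as α+β → 0.
So the supremum is μ(1−μ) = 0.39×0.61 = 0.2379.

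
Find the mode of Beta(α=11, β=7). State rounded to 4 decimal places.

0.6250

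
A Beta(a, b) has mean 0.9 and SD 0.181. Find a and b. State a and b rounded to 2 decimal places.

Variance = 0.181² = 0.032761. The moment-matching identity a+b = μ(1−μ)/Var − 1 gives
a+b = 0.09/0.032761 − 1 = 1.7472, so a = μ·1.7472 = 1.57 and b = (1−μ)·1.7472 = 0.17.

a = 1.57, b = 0.17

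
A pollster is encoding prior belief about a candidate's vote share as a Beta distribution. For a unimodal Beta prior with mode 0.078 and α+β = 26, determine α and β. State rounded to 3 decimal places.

For α,β>1 the mode is (α−1)/(α+β−2), so α = mode·(κ−2)+1 = 0.078×24+1 = 2.872.
And β = (1−mode)·(κ−2)+1 = 0.922×24+1 = 23.128.

α = 2.872, β = 23.128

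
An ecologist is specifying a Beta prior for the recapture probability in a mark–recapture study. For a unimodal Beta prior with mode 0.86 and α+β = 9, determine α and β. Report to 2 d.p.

For α,β>1 the mode is (α−1)/(α+β−2), so α = mode·(κ−2)+1 = 0.86×7+1 = 7.02.
And β = (1−mode)·(κ−2)+1 = 0.14×7+1 = 1.98.

α = 7.02, β = 1.98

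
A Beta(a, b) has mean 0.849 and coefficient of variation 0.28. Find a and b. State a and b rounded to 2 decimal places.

Var = (CV·μ)² = (0.28×0.849)² = 0.056511.
a+b = μ(1−μ)/Var − 1 = 0.128199/0.056511 − 1 = 1.2686.
Thus a = 0.849·1.2686 = 1.08 and b = 0.151·1.2686 = 0.19.

a = 1.08, b = 0.19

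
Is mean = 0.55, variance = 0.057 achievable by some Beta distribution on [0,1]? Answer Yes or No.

Yes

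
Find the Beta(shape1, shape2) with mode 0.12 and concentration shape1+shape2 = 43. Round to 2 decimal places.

shape1 = 5.92, shape2 = 37.08

For shape1,shape2>1 the mode is (shape1−1)/(shape1+shape2−2), so shape1 = mode·(κ−2)+1 = 0.12×41+1 = 5.92.
And shape2 = (1−mode)·(κ−2)+1 = 0.88×41+1 = 37.08.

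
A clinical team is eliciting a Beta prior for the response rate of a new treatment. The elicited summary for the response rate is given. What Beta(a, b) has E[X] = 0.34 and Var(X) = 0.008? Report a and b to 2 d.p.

By moment matching, a+b = μ(1−μ)/σ² − 1 = (0.34·0.66)/0.008 − 1 = 28.0500 − 1 = 27.0500.
Since a/(a+b) = μ, a = 0.34·27.0500 = 9.20 and b = 0.66·27.0500 = 17.85.

a = 9.20, b = 17.85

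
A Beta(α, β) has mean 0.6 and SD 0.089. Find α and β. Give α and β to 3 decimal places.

σ² = 0.089² = 0.007921.
With s = α+β, Var = μ(1−μ)/(s+1), so s+1 = (0.6×0.4)/0.007921 = 30.2992 and s = 29.2992.
α = μs = 17.580, β = (1−μ)s = 11.720.

α = 17.580, β = 11.720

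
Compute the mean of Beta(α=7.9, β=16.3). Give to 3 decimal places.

E[X] = α/(α+β) = 7.9/24.2 = 0.326.

0.326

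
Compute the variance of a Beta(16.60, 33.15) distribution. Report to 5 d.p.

α+β = 49.75 and αβ = 550.2900, so Var = αβ/[(α+β)²(α+β+1)] = 550.2900/125609.421875 = 0.00438.

0.00438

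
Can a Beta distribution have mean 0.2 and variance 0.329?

No

The Beta variance bound is σ² < μ(1−μ).
Here μ(1−μ) = 0.2×0.8 = 0.16, and 0.329 ≥ 0.16.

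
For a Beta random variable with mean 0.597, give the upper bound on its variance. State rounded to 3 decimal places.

Var = μ(1−μ)/(α+β+1), which approaches μ(1−μ) as α+β → 0.
So the supremum is μ(1−μ) = 0.597×0.403 = 0.241.

0.241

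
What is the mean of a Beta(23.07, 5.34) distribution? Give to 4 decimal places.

0.8120

E[X] = α/(α+β) = 23.07/28.41 = 0.8120.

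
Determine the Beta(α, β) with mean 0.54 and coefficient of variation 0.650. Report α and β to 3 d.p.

Var = (CV·μ)² = (0.650×0.54)² = 0.123201.
α+β = μ(1−μ)/Var − 1 = 0.2484/0.123201 − 1 = 1.0162.
Thus α = 0.54·1.0162 = 0.549 and β = 0.46·1.0162 = 0.467.

α = 0.549, β = 0.467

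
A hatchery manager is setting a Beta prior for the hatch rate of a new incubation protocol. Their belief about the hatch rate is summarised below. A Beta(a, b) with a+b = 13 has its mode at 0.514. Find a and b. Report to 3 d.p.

a = 6.654, b = 6.346

For a,b>1 the mode is (a−1)/(a+b−2), so a = mode·(κ−2)+1 = 0.514×11+1 = 6.654.
And b = (1−mode)·(κ−2)+1 = 0.486×11+1 = 6.346.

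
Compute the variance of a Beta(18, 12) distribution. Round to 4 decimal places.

Var = αβ/[(α+β)²(α+β+1)] = (18×12)/(30²×31) = 216/27900 = 0.0077.

0.0077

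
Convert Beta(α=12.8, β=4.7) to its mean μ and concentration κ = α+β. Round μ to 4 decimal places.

κ = α+β = 12.8+4.7 = 17.5; μ = α/κ = 12.8/17.5 = 0.7314.

μ = 0.7314, κ = 17.5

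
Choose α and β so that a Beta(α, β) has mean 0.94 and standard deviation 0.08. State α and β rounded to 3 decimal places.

α = 7.344, β = 0.469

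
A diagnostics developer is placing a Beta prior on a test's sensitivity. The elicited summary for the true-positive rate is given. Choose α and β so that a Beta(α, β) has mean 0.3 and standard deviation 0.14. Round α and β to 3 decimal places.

α = 2.914, β = 6.800

Variance = 0.14² = 0.0196. The moment-matching identity α+β = μ(1−μ)/Var − 1 gives
α+β = 0.21/0.0196 − 1 = 9.7143, so α = μ·9.7143 = 2.914 and β = (1−μ)·9.7143 = 6.800.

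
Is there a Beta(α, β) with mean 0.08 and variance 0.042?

The Beta variance bound is σ² < μ(1−μ).
Here μ(1−μ) = 0.08×0.92 = 0.0736, and 0.042 < 0.0736.

Yes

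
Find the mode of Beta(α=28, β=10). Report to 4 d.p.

0.7500

With α,β > 1, mode = (α−1)/(α+β−2) = 27/36 = 0.7500.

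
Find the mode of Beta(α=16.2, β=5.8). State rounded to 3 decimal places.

0.760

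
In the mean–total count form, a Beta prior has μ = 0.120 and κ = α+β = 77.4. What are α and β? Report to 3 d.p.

α = 9.288, β = 68.112

Split κ in proportion μ : (1−μ): α = 0.120·77.4 = 9.288, β = 77.4 − 9.288 = 68.112.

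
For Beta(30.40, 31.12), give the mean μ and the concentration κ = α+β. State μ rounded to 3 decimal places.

μ = 0.494, κ = 61.52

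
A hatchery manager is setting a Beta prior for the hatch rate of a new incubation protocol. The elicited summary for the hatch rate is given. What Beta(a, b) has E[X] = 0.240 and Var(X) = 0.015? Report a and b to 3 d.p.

Write ν = a+b; then a = μν and Var = μ(1−μ)/(ν+1).
ν = μ(1−μ)/Var − 1 = 0.182400/0.015 − 1 = 11.1600.
a = 0.240·11.1600 = 2.678, b = 0.760·11.1600 = 8.482.

a = 2.678, b = 8.482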